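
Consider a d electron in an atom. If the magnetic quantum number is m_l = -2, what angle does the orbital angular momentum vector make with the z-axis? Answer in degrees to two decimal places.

A d state has l = 2.
|L|² = l(l+1)ℏ² = 6ℏ², so |L| = √6 ℏ.
L_z = m_l ℏ = −2ℏ.
cos θ = L_z/|L| = -2/√6, so θ ≈ 144.74°.

θ ≈ 144.74°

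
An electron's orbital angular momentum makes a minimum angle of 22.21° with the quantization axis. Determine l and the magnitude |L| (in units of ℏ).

cos θ_min = l/√(l(l+1)) = √(l/(l+1)), so l/(l+1) = cos²(22.21°) = 0.8571.
Solving: l = 6.
Then |L| = ℏ√(6·7) = √42 ℏ.

l = 6, |L| = √42 ℏ ≈ 6.481ℏ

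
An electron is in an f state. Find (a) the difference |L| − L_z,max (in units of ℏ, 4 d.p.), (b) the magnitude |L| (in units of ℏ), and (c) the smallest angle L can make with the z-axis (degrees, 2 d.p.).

An f state has l = 3.
|L| − L_z,max = (2√3 − 3)ℏ ≈ 0.4641ℏ.
|L| = ℏ√(3·4) = 2√3 ℏ ≈ 3.464ℏ.
cos θ_min = 3/√12, so θ_min ≈ 30.00°.

|L|−L_z,max ≈ 0.4641ℏ; |L| = 2√3 ℏ ≈ 3.464ℏ; θ_min ≈ 30.00°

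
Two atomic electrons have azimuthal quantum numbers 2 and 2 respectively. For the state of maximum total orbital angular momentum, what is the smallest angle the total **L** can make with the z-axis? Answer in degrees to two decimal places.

The total orbital quantum number L ranges from |l₁ − l₂| to l₁ + l₂ in integer steps.
L ∈ {0, 1, 2, 3, 4}.
The maximum is L = 4, with |L_tot| = ℏ√(4·5) = 2√5 ℏ.
The minimum angle with z is arccos(4/√20) ≈ 26.57°.

θ_min ≈ 26.57°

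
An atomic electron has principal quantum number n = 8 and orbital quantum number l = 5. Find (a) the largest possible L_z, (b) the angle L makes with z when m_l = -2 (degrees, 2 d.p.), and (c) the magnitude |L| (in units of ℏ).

L_z,max = 5ℏ; θ(m_l=-2) ≈ 111.42°; |L| = √30 ℏ ≈ 5.477ℏ

L_z,max = lℏ = 5ℏ.
For m_l = -2: cos θ = -2/√30, θ ≈ 111.42°.
|L| = ℏ√(5·6) = √30 ℏ ≈ 5.477ℏ.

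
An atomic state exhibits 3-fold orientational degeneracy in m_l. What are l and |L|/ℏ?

Since there are 2l+1 = 3 values of m_l, l = 1.
|L| = ℏ√(l(l+1)) = ℏ√(1·2) = √2 ℏ.

l = 1, |L| = √2 ℏ ≈ 1.414ℏ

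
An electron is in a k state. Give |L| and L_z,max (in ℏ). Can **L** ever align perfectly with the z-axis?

No: L_z,max = 7ℏ < |L| = 2√14 ℏ ≈ 7.483ℏ

For a k orbital, l = 7.
|L| = 2√14 ℏ ≈ 7.4833ℏ, while L_z,max = lℏ = 7ℏ.
Since |L| > L_z,max, the vector can never point exactly along z; the closest it comes is θ_min = arccos(7/√56) ≈ 20.7°.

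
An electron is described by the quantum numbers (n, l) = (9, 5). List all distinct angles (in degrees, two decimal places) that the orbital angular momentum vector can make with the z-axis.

θ ∈ {24.09°, 43.09°, 56.79°, 68.58°, 79.48°, 90.00°, 100.52°, 111.42°, 123.21°, 136.91°, 155.91°}

|L| = ℏ√(l(l+1)) = √30 ℏ.
cos θ = m_l/√30 for each m_l ∈ {-5, -4, -3, -2, -1, 0, 1, 2, 3, 4, 5}.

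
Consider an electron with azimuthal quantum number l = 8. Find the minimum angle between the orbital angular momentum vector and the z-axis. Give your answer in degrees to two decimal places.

θ_min ≈ 19.47°

|L|² = l(l+1)ℏ² = 72ℏ², so |L| = 6√2 ℏ.
The smallest angle corresponds to the largest L_z, i.e. m_l = l = 8, giving L_z = 8ℏ.
cos θ_min = 8/√72, so θ_min ≈ 19.47°.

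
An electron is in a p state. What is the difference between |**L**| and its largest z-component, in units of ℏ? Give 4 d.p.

|L| − L_z,max ≈ 0.4142ℏ

For a p orbital, l = 1.
|L| = √2 ℏ ≈ 1.4142ℏ, while L_z,max = lℏ = 1ℏ.
The difference is (√2 − 1)ℏ ≈ 0.4142ℏ.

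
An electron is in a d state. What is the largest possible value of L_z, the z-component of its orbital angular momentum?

For a d orbital, l = 2.
L_z = m_l ℏ with m_l ∈ {−2, …, 2}; the maximum is m_l = 2.

L_z,max = 2ℏ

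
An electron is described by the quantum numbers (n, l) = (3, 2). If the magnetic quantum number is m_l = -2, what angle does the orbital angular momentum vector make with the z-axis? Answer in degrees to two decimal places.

|L| = ℏ√(l(l+1)) = √6 ℏ.
L_z = m_l ℏ = −2ℏ.
cos θ = L_z/|L| = -2/√6, so θ ≈ 144.74°.

θ ≈ 144.74°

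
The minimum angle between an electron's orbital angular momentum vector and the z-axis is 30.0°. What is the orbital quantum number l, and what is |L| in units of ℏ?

At minimum angle, m_l = l, so cos θ = l/√(l(l+1)); cos²θ = l/(l+1) = 0.7500.
l = cos²θ/sin²θ ≈ 3.
Then |L| = ℏ√(3·4) = 2√3 ℏ.

l = 3, |L| = 2√3 ℏ ≈ 3.464ℏ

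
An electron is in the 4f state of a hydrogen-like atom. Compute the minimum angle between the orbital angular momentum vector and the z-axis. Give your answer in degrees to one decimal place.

θ_min ≈ 30.0°

For 4f, l = 3.
|L| = √(l(l+1)) ℏ = 2√3 ℏ.
The smallest angle corresponds to the largest L_z, i.e. m_l = l = 3, giving L_z = 3ℏ.
cos θ_min = 3/√12, so θ_min ≈ 30.0°.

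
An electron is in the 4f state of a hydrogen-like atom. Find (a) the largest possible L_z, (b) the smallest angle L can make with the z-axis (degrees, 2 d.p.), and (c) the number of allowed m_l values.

4f means n = 4, l = 3.
L_z,max = lℏ = 3ℏ.
cos θ_min = 3/√12, so θ_min ≈ 30.00°.
There are 2l+1 = 7 values of m_l.

L_z,max = 3ℏ; θ_min ≈ 30.00°; 7 values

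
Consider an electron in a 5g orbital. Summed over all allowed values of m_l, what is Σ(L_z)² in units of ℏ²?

Σ(L_z)² = 60 ℏ²

For 5g, l = 4.
m_l runs from −4 to 4, i.e. {-4, -3, -2, -1, 0, 1, 2, 3, 4}.
Summing m² from −4 to 4: Σ m_l² = 60.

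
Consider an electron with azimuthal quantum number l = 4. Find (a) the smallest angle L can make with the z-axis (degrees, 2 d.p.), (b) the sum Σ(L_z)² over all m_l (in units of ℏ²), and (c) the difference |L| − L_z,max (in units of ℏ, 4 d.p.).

cos θ_min = 4/√20, so θ_min ≈ 26.57°.
Σ m_l² = 60, so Σ(L_z)² = 60 ℏ².
|L| − L_z,max = (2√5 − 4)ℏ ≈ 0.4721ℏ.

θ_min ≈ 26.57°; Σ(L_z)² = 60 ℏ²; |L|−L_z,max ≈ 0.4721ℏ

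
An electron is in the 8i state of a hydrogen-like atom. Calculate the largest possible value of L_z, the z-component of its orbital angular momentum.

L_z,max = 6ℏ

8i means n = 8, l = 6.
L_z = m_l ℏ with m_l ∈ {−6, …, 6}; the maximum is m_l = 6.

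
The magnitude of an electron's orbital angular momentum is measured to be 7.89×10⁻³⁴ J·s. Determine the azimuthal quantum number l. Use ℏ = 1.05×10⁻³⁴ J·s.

l = 7

Dividing by ℏ: |L|/ℏ ≈ 7.514.
(|L|/ℏ)² = l(l+1) ≈ 56.46 ⇒ l = 7.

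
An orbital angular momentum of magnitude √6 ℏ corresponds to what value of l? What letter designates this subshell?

l = 2 (d orbital)

Since |L|² = l(l+1)ℏ², l(l+1) = 6.
Solving: l = 2.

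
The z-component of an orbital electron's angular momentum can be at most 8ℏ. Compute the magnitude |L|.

L_z,max = lℏ, so l = 8.
Then |L| = ℏ√(8·9) = 6√2 ℏ.

|L| = 6√2 ℏ ≈ 8.485ℏ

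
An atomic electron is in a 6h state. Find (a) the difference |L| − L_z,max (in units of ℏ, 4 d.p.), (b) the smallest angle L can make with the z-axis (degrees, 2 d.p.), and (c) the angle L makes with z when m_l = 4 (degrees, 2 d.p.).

6h means n = 6, l = 5.
|L| − L_z,max = (√30 − 5)ℏ ≈ 0.4772ℏ.
cos θ_min = 5/√30, so θ_min ≈ 24.09°.
For m_l = 4: cos θ = 4/√30, θ ≈ 43.09°.

|L|−L_z,max ≈ 0.4772ℏ; θ_min ≈ 24.09°; θ(m_l=4) ≈ 43.09°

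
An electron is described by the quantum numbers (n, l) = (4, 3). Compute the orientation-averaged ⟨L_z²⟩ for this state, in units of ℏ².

m_l runs from −3 to 3, i.e. {-3, -2, -1, 0, 1, 2, 3}.
⟨L_z²⟩ = ℏ²·(Σ m_l²)/(2l+1) = ℏ²·28/7 = 4ℏ².

⟨L_z²⟩ = 4 ℏ²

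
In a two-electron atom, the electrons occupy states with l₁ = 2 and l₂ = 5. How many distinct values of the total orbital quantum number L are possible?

5

The total orbital quantum number L ranges from |l₁ − l₂| to l₁ + l₂ in integer steps.
Allowed values: L = 3, 4, 5, 6, 7.
That is 5 values.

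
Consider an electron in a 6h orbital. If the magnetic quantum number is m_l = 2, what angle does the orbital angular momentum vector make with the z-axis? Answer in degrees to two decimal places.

The 6h subshell has l = 5.
|L| = √(l(l+1)) ℏ = √30 ℏ.
L_z = m_l ℏ = 2ℏ.
cos θ = L_z/|L| = 2/√30, so θ ≈ 68.58°.

θ ≈ 68.58°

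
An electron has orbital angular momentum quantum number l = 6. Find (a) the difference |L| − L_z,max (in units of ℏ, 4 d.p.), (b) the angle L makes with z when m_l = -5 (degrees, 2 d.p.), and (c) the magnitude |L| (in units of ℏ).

|L|−L_z,max ≈ 0.4807ℏ; θ(m_l=-5) ≈ 140.49°; |L| = √42 ℏ ≈ 6.481ℏ

|L| − L_z,max = (√42 − 6)ℏ ≈ 0.4807ℏ.
For m_l = -5: cos θ = -5/√42, θ ≈ 140.49°.
|L| = ℏ√(6·7) = √42 ℏ ≈ 6.481ℏ.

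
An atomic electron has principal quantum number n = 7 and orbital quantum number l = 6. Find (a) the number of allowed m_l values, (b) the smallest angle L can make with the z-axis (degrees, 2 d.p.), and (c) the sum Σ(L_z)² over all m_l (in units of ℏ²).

There are 2l+1 = 13 values of m_l.
cos θ_min = 6/√42, so θ_min ≈ 22.21°.
Σ m_l² = 182, so Σ(L_z)² = 182 ℏ².

13 values; θ_min ≈ 22.21°; Σ(L_z)² = 182 ℏ²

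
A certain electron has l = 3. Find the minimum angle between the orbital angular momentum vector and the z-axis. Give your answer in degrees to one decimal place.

|L|² = l(l+1)ℏ² = 12ℏ², so |L| = 2√3 ℏ.
The smallest angle corresponds to the largest L_z, i.e. m_l = l = 3, giving L_z = 3ℏ.
cos θ_min = 3/√12, so θ_min ≈ 30.0°.

θ_min ≈ 30.0°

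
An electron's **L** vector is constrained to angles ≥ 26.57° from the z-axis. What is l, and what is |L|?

cos²θ_min = l/(l+1) = 0.7999.
Solving: l = 4.
Then |L| = ℏ√(4·5) = 2√5 ℏ.

l = 4, |L| = 2√5 ℏ ≈ 4.472ℏ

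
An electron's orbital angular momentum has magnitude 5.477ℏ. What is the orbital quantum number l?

|L| = ℏ√(l(l+1)), so l(l+1) = 30.
l² + l − 30 = 0 ⇒ l = 5.

l = 5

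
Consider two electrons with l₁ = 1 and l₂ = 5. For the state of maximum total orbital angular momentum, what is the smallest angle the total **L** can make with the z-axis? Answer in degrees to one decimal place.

θ_min ≈ 22.2°

The total orbital quantum number L ranges from |l₁ − l₂| to l₁ + l₂ in integer steps.
Allowed values: L = 4, 5, 6.
The maximum is L = 6, with |L_tot| = ℏ√(6·7) = √42 ℏ.
The minimum angle with z is arccos(6/√42) ≈ 22.2°.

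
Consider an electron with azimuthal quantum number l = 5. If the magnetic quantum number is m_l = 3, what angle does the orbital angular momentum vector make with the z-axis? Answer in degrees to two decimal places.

θ ≈ 56.79°

|L| = ℏ√(l(l+1)) = √30 ℏ.
L_z = m_l ℏ = 3ℏ.
cos θ = L_z/|L| = 3/√30, so θ ≈ 56.79°.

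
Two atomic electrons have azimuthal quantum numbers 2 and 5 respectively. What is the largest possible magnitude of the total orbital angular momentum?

|L_tot|_max = 2√14 ℏ ≈ 7.483ℏ

The total orbital quantum number L ranges from |l₁ − l₂| to l₁ + l₂ in integer steps.
L ∈ {3, 4, 5, 6, 7}.
The largest magnitude corresponds to L = 7: |L_tot| = ℏ√(7·8) = 2√14 ℏ.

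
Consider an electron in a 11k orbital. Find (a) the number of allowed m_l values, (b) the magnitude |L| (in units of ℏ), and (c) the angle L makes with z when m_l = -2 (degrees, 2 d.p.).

15 values; |L| = 2√14 ℏ ≈ 7.483ℏ; θ(m_l=-2) ≈ 105.50°

11k means n = 11, l = 7.
There are 2l+1 = 15 values of m_l.
|L| = ℏ√(7·8) = 2√14 ℏ ≈ 7.483ℏ.
For m_l = -2: cos θ = -2/√56, θ ≈ 105.50°.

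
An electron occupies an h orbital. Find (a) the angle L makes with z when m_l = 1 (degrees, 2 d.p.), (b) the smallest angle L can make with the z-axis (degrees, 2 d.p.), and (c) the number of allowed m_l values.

θ(m_l=1) ≈ 79.48°; θ_min ≈ 24.09°; 11 values

The letter h corresponds to l = 5.
For m_l = 1: cos θ = 1/√30, θ ≈ 79.48°.
cos θ_min = 5/√30, so θ_min ≈ 24.09°.
There are 2l+1 = 11 values of m_l.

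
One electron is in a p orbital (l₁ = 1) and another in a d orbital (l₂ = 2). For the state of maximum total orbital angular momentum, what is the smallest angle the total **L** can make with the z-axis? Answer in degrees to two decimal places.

θ_min ≈ 30.00°

The total orbital quantum number L ranges from |l₁ − l₂| to l₁ + l₂ in integer steps.
L ∈ {1, 2, 3}.
The maximum is L = 3, with |L_tot| = ℏ√(3·4) = 2√3 ℏ.
The minimum angle with z is arccos(3/√12) ≈ 30.00°.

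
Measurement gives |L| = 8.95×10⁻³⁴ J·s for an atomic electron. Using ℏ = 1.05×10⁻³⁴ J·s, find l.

Dividing by ℏ: |L|/ℏ ≈ 8.524.
Set l(l+1) = 72.66; the integer solution is l = 8.

l = 8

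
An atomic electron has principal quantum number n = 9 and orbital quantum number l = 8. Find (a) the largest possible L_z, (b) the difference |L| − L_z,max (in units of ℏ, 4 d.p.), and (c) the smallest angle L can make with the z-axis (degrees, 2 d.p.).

L_z,max = 8ℏ; |L|−L_z,max ≈ 0.4853ℏ; θ_min ≈ 19.47°

L_z,max = lℏ = 8ℏ.
|L| − L_z,max = (6√2 − 8)ℏ ≈ 0.4853ℏ.
cos θ_min = 8/√72, so θ_min ≈ 19.47°.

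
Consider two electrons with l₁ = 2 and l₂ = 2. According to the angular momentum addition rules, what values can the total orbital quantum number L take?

Angular momentum addition gives L = |l₁ − l₂|, …, l₁ + l₂.
Allowed values: L = 0, 1, 2, 3, 4.

L = 0, 1, 2, 3, 4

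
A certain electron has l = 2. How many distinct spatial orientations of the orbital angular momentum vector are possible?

5

The number of m_l values is 2l + 1 = 2·2 + 1 = 5.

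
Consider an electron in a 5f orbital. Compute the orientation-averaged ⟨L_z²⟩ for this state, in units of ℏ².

⟨L_z²⟩ = 4 ℏ²

5f means n = 5, l = 3.
The allowed m_l values are -3, -2, -1, 0, 1, 2, 3.
⟨L_z²⟩ = ℏ²·(Σ m_l²)/(2l+1) = ℏ²·28/7 = 4ℏ².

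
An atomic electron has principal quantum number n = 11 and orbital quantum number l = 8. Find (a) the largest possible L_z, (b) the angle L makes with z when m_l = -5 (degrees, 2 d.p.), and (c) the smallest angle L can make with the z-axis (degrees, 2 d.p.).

L_z,max = 8ℏ; θ(m_l=-5) ≈ 126.10°; θ_min ≈ 19.47°

L_z,max = lℏ = 8ℏ.
For m_l = -5: cos θ = -5/√72, θ ≈ 126.10°.
cos θ_min = 8/√72, so θ_min ≈ 19.47°.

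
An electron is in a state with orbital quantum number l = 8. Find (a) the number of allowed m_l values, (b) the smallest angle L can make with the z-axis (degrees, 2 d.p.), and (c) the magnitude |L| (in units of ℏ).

There are 2l+1 = 17 values of m_l.
cos θ_min = 8/√72, so θ_min ≈ 19.47°.
|L| = ℏ√(8·9) = 6√2 ℏ ≈ 8.485ℏ.

17 values; θ_min ≈ 19.47°; |L| = 6√2 ℏ ≈ 8.485ℏ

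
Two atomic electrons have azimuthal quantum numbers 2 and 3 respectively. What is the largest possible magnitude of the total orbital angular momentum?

The total orbital quantum number L ranges from |l₁ − l₂| to l₁ + l₂ in integer steps.
Allowed values: L = 1, 2, 3, 4, 5.
The largest magnitude corresponds to L = 5: |L_tot| = ℏ√(5·6) = √30 ℏ.

|L_tot|_max = √30 ℏ ≈ 5.477ℏ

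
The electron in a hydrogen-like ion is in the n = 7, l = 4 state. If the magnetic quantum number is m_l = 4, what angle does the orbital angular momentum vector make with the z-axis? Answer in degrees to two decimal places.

|L|² = l(l+1)ℏ² = 20ℏ², so |L| = 2√5 ℏ.
L_z = m_l ℏ = 4ℏ.
cos θ = L_z/|L| = 4/√20, so θ ≈ 26.57°.

θ ≈ 26.57°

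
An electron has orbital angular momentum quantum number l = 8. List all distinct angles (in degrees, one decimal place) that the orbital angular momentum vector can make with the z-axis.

|L| = ℏ√(l(l+1)) = 6√2 ℏ.
cos θ = m_l/√72 for each m_l ∈ {-8, -7, -6, -5, -4, -3, -2, -1, 0, 1, 2, 3, 4, 5, 6, 7, 8}.

θ ∈ {19.5°, 34.4°, 45.0°, 53.9°, 61.9°, 69.3°, 76.4°, 83.2°, 90.0°, 96.8°, 103.6°, 110.7°, 118.1°, 126.1°, 135.0°, 145.6°, 160.5°}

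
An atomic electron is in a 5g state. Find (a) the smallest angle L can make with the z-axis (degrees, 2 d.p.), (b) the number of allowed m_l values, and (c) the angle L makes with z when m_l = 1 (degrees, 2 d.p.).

θ_min ≈ 26.57°; 9 values; θ(m_l=1) ≈ 77.08°

5g means n = 5, l = 4.
cos θ_min = 4/√20, so θ_min ≈ 26.57°.
There are 2l+1 = 9 values of m_l.
For m_l = 1: cos θ = 1/√20, θ ≈ 77.08°.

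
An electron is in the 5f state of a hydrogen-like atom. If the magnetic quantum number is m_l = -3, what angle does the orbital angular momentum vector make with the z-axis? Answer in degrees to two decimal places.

5f means n = 5, l = 3.
|L| = √(l(l+1)) ℏ = 2√3 ℏ.
L_z = m_l ℏ = −3ℏ.
cos θ = L_z/|L| = -3/√12, so θ ≈ 150.00°.

θ ≈ 150.00°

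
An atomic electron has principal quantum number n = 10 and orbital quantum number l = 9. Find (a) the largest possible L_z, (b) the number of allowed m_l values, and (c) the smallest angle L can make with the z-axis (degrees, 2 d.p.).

L_z,max = lℏ = 9ℏ.
There are 2l+1 = 19 values of m_l.
cos θ_min = 9/√90, so θ_min ≈ 18.43°.

L_z,max = 9ℏ; 19 values; θ_min ≈ 18.43°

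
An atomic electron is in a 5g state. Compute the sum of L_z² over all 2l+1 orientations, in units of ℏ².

Σ(L_z)² = 60 ℏ²

5g means n = 5, l = 4.
m_l ∈ {-4, -3, -2, -1, 0, 1, 2, 3, 4}.
Σ m_l² = l(l+1)(2l+1)/3 = 4·5·9/3 = 60.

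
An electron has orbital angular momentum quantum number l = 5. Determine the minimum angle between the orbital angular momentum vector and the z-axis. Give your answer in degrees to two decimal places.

|L| = √(l(l+1)) ℏ = √30 ℏ.
The smallest angle corresponds to the largest L_z, i.e. m_l = l = 5, giving L_z = 5ℏ.
cos θ_min = 5/√30, so θ_min ≈ 24.09°.

θ_min ≈ 24.09°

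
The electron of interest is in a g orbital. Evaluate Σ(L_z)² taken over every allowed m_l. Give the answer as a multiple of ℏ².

Σ(L_z)² = 60 ℏ²

For a g orbital, l = 4.
m_l ∈ {-4, -3, -2, -1, 0, 1, 2, 3, 4}.
Σ m_l² = l(l+1)(2l+1)/3 = 4·5·9/3 = 60.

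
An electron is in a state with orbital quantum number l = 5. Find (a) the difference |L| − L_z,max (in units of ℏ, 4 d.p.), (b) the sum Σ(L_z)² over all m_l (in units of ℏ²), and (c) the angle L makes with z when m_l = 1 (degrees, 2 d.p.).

|L| − L_z,max = (√30 − 5)ℏ ≈ 0.4772ℏ.
Σ m_l² = 110, so Σ(L_z)² = 110 ℏ².
For m_l = 1: cos θ = 1/√30, θ ≈ 79.48°.

|L|−L_z,max ≈ 0.4772ℏ; Σ(L_z)² = 110 ℏ²; θ(m_l=1) ≈ 79.48°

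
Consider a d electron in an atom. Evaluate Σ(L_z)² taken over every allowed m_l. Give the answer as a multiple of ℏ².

For a d orbital, l = 2.
m_l runs from −2 to 2, i.e. {-2, -1, 0, 1, 2}.
Summing m² from −2 to 2: Σ m_l² = 10.

Σ(L_z)² = 10 ℏ²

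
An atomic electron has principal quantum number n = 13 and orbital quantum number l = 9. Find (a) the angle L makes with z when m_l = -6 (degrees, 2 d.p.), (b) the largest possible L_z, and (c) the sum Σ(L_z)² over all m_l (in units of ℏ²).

For m_l = -6: cos θ = -6/√90, θ ≈ 129.23°.
L_z,max = lℏ = 9ℏ.
Σ m_l² = 570, so Σ(L_z)² = 570 ℏ².

θ(m_l=-6) ≈ 129.23°; L_z,max = 9ℏ; Σ(L_z)² = 570 ℏ²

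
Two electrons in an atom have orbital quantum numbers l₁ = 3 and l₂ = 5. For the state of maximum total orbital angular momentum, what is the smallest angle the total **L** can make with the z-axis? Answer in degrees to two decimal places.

θ_min ≈ 19.47°

By the triangle rule, |l₁ − l₂| ≤ L ≤ l₁ + l₂.
Allowed values: L = 2, 3, 4, 5, 6, 7, 8.
The maximum is L = 8, with |L_tot| = ℏ√(8·9) = 6√2 ℏ.
The minimum angle with z is arccos(8/√72) ≈ 19.47°.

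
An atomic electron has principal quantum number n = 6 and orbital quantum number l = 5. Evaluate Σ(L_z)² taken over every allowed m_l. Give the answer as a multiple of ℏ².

m_l runs from −5 to 5, i.e. {-5, -4, -3, -2, -1, 0, 1, 2, 3, 4, 5}.
Σ m_l² = 2·(1 + 4 + 9 + 16 + 25) = 110.

Σ(L_z)² = 110 ℏ²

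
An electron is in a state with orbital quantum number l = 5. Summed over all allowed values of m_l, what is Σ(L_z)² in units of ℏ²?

m_l ∈ {-5, -4, -3, -2, -1, 0, 1, 2, 3, 4, 5}.
Summing m² from −5 to 5: Σ m_l² = 110.

Σ(L_z)² = 110 ℏ²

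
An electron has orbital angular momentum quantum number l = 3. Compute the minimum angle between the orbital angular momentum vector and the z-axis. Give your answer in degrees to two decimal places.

|L| = ℏ√(l(l+1)) = 2√3 ℏ.
The smallest angle corresponds to the largest L_z, i.e. m_l = l = 3, giving L_z = 3ℏ.
cos θ_min = 3/√12, so θ_min ≈ 30.00°.

θ_min ≈ 30.00°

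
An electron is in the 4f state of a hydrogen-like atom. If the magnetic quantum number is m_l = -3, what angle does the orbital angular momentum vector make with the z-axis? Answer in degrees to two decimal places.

4f means n = 4, l = 3.
|L|² = l(l+1)ℏ² = 12ℏ², so |L| = 2√3 ℏ.
L_z = m_l ℏ = −3ℏ.
cos θ = L_z/|L| = -3/√12, so θ ≈ 150.00°.

θ ≈ 150.00°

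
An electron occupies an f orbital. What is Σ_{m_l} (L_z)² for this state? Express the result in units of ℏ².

The letter f corresponds to l = 3.
The allowed m_l values are -3, -2, -1, 0, 1, 2, 3.
Σ m_l² = 2·(1 + 4 + 9) = 28.

Σ(L_z)² = 28 ℏ²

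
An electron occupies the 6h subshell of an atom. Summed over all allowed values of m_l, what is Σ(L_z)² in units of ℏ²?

Σ(L_z)² = 110 ℏ²

The 6h subshell has l = 5.
The allowed m_l values are -5, -4, -3, -2, -1, 0, 1, 2, 3, 4, 5.
Σ m_l² = l(l+1)(2l+1)/3 = 5·6·11/3 = 110.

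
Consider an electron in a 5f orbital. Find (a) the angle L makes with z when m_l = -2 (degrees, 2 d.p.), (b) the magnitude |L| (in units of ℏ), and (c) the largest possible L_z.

θ(m_l=-2) ≈ 125.26°; |L| = 2√3 ℏ ≈ 3.464ℏ; L_z,max = 3ℏ

The 5f subshell has l = 3.
For m_l = -2: cos θ = -2/√12, θ ≈ 125.26°.
|L| = ℏ√(3·4) = 2√3 ℏ ≈ 3.464ℏ.
L_z,max = lℏ = 3ℏ.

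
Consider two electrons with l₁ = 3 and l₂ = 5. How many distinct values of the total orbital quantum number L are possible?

Angular momentum addition gives L = |l₁ − l₂|, …, l₁ + l₂.
So L can be 2, 3, 4, 5, 6, 7, 8.
That is 7 values.

7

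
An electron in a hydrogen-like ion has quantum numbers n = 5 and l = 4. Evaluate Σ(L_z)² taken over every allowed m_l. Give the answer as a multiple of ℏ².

m_l ∈ {-4, -3, -2, -1, 0, 1, 2, 3, 4}.
Summing m² from −4 to 4: Σ m_l² = 60.

Σ(L_z)² = 60 ℏ²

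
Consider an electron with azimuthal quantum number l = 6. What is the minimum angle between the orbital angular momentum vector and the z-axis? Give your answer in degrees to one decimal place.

|L|² = l(l+1)ℏ² = 42ℏ², so |L| = √42 ℏ.
The smallest angle corresponds to the largest L_z, i.e. m_l = l = 6, giving L_z = 6ℏ.
cos θ_min = 6/√42, so θ_min ≈ 22.2°.

θ_min ≈ 22.2°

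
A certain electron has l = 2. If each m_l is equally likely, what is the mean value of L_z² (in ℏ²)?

The allowed m_l values are -2, -1, 0, 1, 2.
⟨L_z²⟩ = ℏ²·(Σ m_l²)/(2l+1) = ℏ²·10/5 = 2ℏ².

⟨L_z²⟩ = 2 ℏ²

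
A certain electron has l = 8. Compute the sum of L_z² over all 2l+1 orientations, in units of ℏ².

Σ(L_z)² = 408 ℏ²

m_l runs from −8 to 8, i.e. {-8, -7, -6, -5, -4, -3, -2, -1, 0, 1, 2, 3, 4, 5, 6, 7, 8}.
Summing m² from −8 to 8: Σ m_l² = 408.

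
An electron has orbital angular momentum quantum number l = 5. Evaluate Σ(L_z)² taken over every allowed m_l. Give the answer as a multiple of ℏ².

Σ(L_z)² = 110 ℏ²

The allowed m_l values are -5, -4, -3, -2, -1, 0, 1, 2, 3, 4, 5.
Summing m² from −5 to 5: Σ m_l² = 110.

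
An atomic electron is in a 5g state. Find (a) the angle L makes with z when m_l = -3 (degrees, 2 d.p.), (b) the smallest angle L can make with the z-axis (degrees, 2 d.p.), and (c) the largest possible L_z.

For 5g, l = 4.
For m_l = -3: cos θ = -3/√20, θ ≈ 132.13°.
cos θ_min = 4/√20, so θ_min ≈ 26.57°.
L_z,max = lℏ = 4ℏ.

θ(m_l=-3) ≈ 132.13°; θ_min ≈ 26.57°; L_z,max = 4ℏ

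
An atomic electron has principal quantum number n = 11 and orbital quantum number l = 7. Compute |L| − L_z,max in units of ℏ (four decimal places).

|L| = 2√14 ℏ ≈ 7.4833ℏ, while L_z,max = lℏ = 7ℏ.
The difference is (2√14 − 7)ℏ ≈ 0.4833ℏ.

|L| − L_z,max ≈ 0.4833ℏ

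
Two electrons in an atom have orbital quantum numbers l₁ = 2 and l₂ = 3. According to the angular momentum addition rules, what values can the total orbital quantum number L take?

Angular momentum addition gives L = |l₁ − l₂|, …, l₁ + l₂.
So L can be 1, 2, 3, 4, 5.

L = 1, 2, 3, 4, 5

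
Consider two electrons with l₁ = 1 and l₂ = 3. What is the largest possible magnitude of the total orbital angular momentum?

|L_tot|_max = 2√5 ℏ ≈ 4.472ℏ

Angular momentum addition gives L = |l₁ − l₂|, …, l₁ + l₂.
Allowed values: L = 2, 3, 4.
The largest magnitude corresponds to L = 4: |L_tot| = ℏ√(4·5) = 2√5 ℏ.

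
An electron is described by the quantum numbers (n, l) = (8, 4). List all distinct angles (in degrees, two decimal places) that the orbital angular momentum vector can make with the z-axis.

|L|² = l(l+1)ℏ² = 20ℏ², so |L| = 2√5 ℏ.
cos θ = m_l/√20 for each m_l ∈ {-4, -3, -2, -1, 0, 1, 2, 3, 4}.

θ ∈ {26.57°, 47.87°, 63.43°, 77.08°, 90.00°, 102.92°, 116.57°, 132.13°, 153.43°}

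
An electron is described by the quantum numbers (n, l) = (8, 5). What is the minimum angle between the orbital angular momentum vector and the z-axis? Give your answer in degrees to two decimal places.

θ_min ≈ 24.09°

|L| = ℏ√(l(l+1)) = √30 ℏ.
The smallest angle corresponds to the largest L_z, i.e. m_l = l = 5, giving L_z = 5ℏ.
cos θ_min = 5/√30, so θ_min ≈ 24.09°.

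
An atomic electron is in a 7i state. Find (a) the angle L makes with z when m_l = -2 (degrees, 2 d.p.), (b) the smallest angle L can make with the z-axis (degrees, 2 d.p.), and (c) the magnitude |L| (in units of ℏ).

θ(m_l=-2) ≈ 107.98°; θ_min ≈ 22.21°; |L| = √42 ℏ ≈ 6.481ℏ

The 7i subshell has l = 6.
For m_l = -2: cos θ = -2/√42, θ ≈ 107.98°.
cos θ_min = 6/√42, so θ_min ≈ 22.21°.
|L| = ℏ√(6·7) = √42 ℏ ≈ 6.481ℏ.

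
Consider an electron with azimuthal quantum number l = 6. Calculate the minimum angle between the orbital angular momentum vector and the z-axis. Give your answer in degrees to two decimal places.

θ_min ≈ 22.21°

|L| = ℏ√(l(l+1)) = √42 ℏ.
The smallest angle corresponds to the largest L_z, i.e. m_l = l = 6, giving L_z = 6ℏ.
cos θ_min = 6/√42, so θ_min ≈ 22.21°.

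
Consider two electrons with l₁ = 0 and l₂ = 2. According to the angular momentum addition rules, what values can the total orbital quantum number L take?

L = 2

Angular momentum addition gives L = |l₁ − l₂|, …, l₁ + l₂.
Allowed values: L = 2.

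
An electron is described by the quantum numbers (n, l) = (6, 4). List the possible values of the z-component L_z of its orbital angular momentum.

L_z = m_l ℏ with m_l ranging from −l to +l in integer steps.
For l = 4: m_l ∈ {-4, -3, -2, -1, 0, 1, 2, 3, 4}.

L_z ∈ {−4ℏ, −3ℏ, −2ℏ, −ℏ, 0, ℏ, 2ℏ, 3ℏ, 4ℏ}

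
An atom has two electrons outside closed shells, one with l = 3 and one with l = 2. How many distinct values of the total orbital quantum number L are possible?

By the triangle rule, |l₁ − l₂| ≤ L ≤ l₁ + l₂.
Allowed values: L = 1, 2, 3, 4, 5.
That is 5 values.

5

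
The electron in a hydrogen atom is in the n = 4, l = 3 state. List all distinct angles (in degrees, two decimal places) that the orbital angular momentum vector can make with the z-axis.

θ ∈ {30.00°, 54.74°, 73.22°, 90.00°, 106.78°, 125.26°, 150.00°}

|L| = ℏ√(l(l+1)) = 2√3 ℏ.
cos θ = m_l/√12 for each m_l ∈ {-3, -2, -1, 0, 1, 2, 3}.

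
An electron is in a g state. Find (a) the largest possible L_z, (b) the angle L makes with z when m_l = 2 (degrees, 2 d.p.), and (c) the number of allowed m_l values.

The letter g corresponds to l = 4.
L_z,max = lℏ = 4ℏ.
For m_l = 2: cos θ = 2/√20, θ ≈ 63.43°.
There are 2l+1 = 9 values of m_l.

L_z,max = 4ℏ; θ(m_l=2) ≈ 63.43°; 9 values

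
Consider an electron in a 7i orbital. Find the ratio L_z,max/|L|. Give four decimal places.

L_z,max/|L| = 0.9258

For 7i, l = 6.
|L| = √42 ℏ ≈ 6.4807ℏ, while L_z,max = lℏ = 6ℏ.
L_z,max/|L| = 6/√42 = 0.9258.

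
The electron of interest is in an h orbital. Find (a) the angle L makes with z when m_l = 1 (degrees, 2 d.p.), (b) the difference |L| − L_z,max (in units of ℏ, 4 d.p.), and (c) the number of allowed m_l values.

The letter h corresponds to l = 5.
For m_l = 1: cos θ = 1/√30, θ ≈ 79.48°.
|L| − L_z,max = (√30 − 5)ℏ ≈ 0.4772ℏ.
There are 2l+1 = 11 values of m_l.

θ(m_l=1) ≈ 79.48°; |L|−L_z,max ≈ 0.4772ℏ; 11 values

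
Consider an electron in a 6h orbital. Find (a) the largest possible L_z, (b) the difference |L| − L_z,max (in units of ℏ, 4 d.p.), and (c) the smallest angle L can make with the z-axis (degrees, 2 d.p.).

L_z,max = 5ℏ; |L|−L_z,max ≈ 0.4772ℏ; θ_min ≈ 24.09°

The 6h subshell has l = 5.
L_z,max = lℏ = 5ℏ.
|L| − L_z,max = (√30 − 5)ℏ ≈ 0.4772ℏ.
cos θ_min = 5/√30, so θ_min ≈ 24.09°.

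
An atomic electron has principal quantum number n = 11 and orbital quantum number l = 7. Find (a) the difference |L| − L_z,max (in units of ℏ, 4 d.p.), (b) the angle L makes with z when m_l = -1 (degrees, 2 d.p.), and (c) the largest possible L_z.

|L| − L_z,max = (2√14 − 7)ℏ ≈ 0.4833ℏ.
For m_l = -1: cos θ = -1/√56, θ ≈ 97.68°.
L_z,max = lℏ = 7ℏ.

|L|−L_z,max ≈ 0.4833ℏ; θ(m_l=-1) ≈ 97.68°; L_z,max = 7ℏ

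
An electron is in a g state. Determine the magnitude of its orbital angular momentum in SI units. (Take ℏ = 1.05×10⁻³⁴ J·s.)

The letter g corresponds to l = 4.
|L| = ℏ√(l(l+1)) = ℏ√(4·5) = 2√5 ℏ
Numerically, |L| = 4.472 × (1.05×10⁻³⁴ J·s) = 4.70×10⁻³⁴ J·s.

|L| = 4.70×10⁻³⁴ J·s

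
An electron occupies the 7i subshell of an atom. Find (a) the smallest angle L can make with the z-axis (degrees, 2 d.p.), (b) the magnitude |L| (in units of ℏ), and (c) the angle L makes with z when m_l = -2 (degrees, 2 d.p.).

The 7i subshell has l = 6.
cos θ_min = 6/√42, so θ_min ≈ 22.21°.
|L| = ℏ√(6·7) = √42 ℏ ≈ 6.481ℏ.
For m_l = -2: cos θ = -2/√42, θ ≈ 107.98°.

θ_min ≈ 22.21°; |L| = √42 ℏ ≈ 6.481ℏ; θ(m_l=-2) ≈ 107.98°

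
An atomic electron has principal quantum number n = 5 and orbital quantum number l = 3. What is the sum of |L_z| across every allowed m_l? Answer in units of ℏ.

Σ|L_z| = 12 ℏ

m_l runs from −3 to 3, i.e. {-3, -2, -1, 0, 1, 2, 3}.
Σ|m_l| = 2(1+2+…+3) = 12.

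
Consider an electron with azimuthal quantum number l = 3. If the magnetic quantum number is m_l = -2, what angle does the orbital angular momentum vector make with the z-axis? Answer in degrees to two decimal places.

θ ≈ 125.26°

|L| = ℏ√(l(l+1)) = 2√3 ℏ.
L_z = m_l ℏ = −2ℏ.
cos θ = L_z/|L| = -2/√12, so θ ≈ 125.26°.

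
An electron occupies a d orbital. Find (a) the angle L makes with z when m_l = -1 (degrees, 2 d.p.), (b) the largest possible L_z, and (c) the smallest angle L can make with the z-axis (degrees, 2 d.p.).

For a d orbital, l = 2.
For m_l = -1: cos θ = -1/√6, θ ≈ 114.09°.
L_z,max = lℏ = 2ℏ.
cos θ_min = 2/√6, so θ_min ≈ 35.26°.

θ(m_l=-1) ≈ 114.09°; L_z,max = 2ℏ; θ_min ≈ 35.26°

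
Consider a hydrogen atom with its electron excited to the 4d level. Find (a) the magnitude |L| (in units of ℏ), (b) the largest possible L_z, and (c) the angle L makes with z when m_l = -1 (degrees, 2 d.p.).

The 4d level has l = 2.
|L| = ℏ√(2·3) = √6 ℏ ≈ 2.449ℏ.
L_z,max = lℏ = 2ℏ.
For m_l = -1: cos θ = -1/√6, θ ≈ 114.09°.

|L| = √6 ℏ ≈ 2.449ℏ; L_z,max = 2ℏ; θ(m_l=-1) ≈ 114.09°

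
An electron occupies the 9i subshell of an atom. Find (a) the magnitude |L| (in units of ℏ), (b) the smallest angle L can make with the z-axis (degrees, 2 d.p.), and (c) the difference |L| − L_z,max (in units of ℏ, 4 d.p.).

For 9i, l = 6.
|L| = ℏ√(6·7) = √42 ℏ ≈ 6.481ℏ.
cos θ_min = 6/√42, so θ_min ≈ 22.21°.
|L| − L_z,max = (√42 − 6)ℏ ≈ 0.4807ℏ.

|L| = √42 ℏ ≈ 6.481ℏ; θ_min ≈ 22.21°; |L|−L_z,max ≈ 0.4807ℏ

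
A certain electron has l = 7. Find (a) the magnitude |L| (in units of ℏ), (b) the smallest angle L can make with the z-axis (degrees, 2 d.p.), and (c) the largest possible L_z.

|L| = 2√14 ℏ ≈ 7.483ℏ; θ_min ≈ 20.70°; L_z,max = 7ℏ

|L| = ℏ√(7·8) = 2√14 ℏ ≈ 7.483ℏ.
cos θ_min = 7/√56, so θ_min ≈ 20.70°.
L_z,max = lℏ = 7ℏ.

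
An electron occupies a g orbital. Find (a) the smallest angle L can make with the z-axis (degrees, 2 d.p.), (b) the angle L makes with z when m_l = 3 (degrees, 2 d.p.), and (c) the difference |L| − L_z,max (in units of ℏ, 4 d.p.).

For a g orbital, l = 4.
cos θ_min = 4/√20, so θ_min ≈ 26.57°.
For m_l = 3: cos θ = 3/√20, θ ≈ 47.87°.
|L| − L_z,max = (2√5 − 4)ℏ ≈ 0.4721ℏ.

θ_min ≈ 26.57°; θ(m_l=3) ≈ 47.87°; |L|−L_z,max ≈ 0.4721ℏ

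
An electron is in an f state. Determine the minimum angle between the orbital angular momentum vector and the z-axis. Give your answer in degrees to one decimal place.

θ_min ≈ 30.0°

For an f orbital, l = 3.
|L| = √(l(l+1)) ℏ = 2√3 ℏ.
The smallest angle corresponds to the largest L_z, i.e. m_l = l = 3, giving L_z = 3ℏ.
cos θ_min = 3/√12, so θ_min ≈ 30.0°.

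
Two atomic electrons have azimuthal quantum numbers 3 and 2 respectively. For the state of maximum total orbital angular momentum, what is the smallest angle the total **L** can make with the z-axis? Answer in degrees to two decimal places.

θ_min ≈ 24.09°

The total orbital quantum number L ranges from |l₁ − l₂| to l₁ + l₂ in integer steps.
L ∈ {1, 2, 3, 4, 5}.
The maximum is L = 5, with |L_tot| = ℏ√(5·6) = √30 ℏ.
The minimum angle with z is arccos(5/√30) ≈ 24.09°.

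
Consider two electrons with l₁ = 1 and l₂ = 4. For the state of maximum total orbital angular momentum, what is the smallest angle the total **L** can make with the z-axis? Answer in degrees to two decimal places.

θ_min ≈ 24.09°

The total orbital quantum number L ranges from |l₁ − l₂| to l₁ + l₂ in integer steps.
So L can be 3, 4, 5.
The maximum is L = 5, with |L_tot| = ℏ√(5·6) = √30 ℏ.
The minimum angle with z is arccos(5/√30) ≈ 24.09°.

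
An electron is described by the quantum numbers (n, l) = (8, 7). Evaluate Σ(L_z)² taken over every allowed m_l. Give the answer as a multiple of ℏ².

m_l ∈ {-7, -6, -5, -4, -3, -2, -1, 0, 1, 2, 3, 4, 5, 6, 7}.
Σ m_l² = 2·(1 + 4 + 9 + 16 + 25 + 36 + 49) = 280.

Σ(L_z)² = 280 ℏ²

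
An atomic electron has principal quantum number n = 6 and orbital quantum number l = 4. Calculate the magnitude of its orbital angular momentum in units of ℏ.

|L| = 2√5 ℏ ≈ 4.472ℏ

|L| = ℏ√(l(l+1)) = ℏ√(4·5) = 2√5 ℏ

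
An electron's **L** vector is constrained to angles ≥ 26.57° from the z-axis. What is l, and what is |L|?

l = 4, |L| = 2√5 ℏ ≈ 4.472ℏ

cos θ_min = l/√(l(l+1)) = √(l/(l+1)), so l/(l+1) = cos²(26.57°) = 0.7999.
Solving: l = 4.
Then |L| = ℏ√(4·5) = 2√5 ℏ.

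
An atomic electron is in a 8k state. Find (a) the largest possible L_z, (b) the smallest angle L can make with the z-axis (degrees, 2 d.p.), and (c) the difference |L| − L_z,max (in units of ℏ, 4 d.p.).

For 8k, l = 7.
L_z,max = lℏ = 7ℏ.
cos θ_min = 7/√56, so θ_min ≈ 20.70°.
|L| − L_z,max = (2√14 − 7)ℏ ≈ 0.4833ℏ.

L_z,max = 7ℏ; θ_min ≈ 20.70°; |L|−L_z,max ≈ 0.4833ℏ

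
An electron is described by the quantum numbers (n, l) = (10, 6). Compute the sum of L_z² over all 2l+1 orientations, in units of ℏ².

Σ(L_z)² = 182 ℏ²

m_l runs from −6 to 6, i.e. {-6, -5, -4, -3, -2, -1, 0, 1, 2, 3, 4, 5, 6}.
Σ m_l² = 2·(1 + 4 + 9 + 16 + 25 + 36) = 182.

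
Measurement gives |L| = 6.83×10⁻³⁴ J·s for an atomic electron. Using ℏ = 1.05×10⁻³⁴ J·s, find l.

In units of ℏ, |L| ≈ 6.505.
Set l(l+1) = 42.31; the integer solution is l = 6.

l = 6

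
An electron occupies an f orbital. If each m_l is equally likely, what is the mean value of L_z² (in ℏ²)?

⟨L_z²⟩ = 4 ℏ²

An f state has l = 3.
m_l runs from −3 to 3, i.e. {-3, -2, -1, 0, 1, 2, 3}.
⟨L_z²⟩ = ℏ²·l(l+1)/3 = 4ℏ².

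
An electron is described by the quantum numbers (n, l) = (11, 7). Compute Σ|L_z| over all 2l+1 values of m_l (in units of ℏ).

Σ|L_z| = 56 ℏ

m_l ∈ {-7, -6, -5, -4, -3, -2, -1, 0, 1, 2, 3, 4, 5, 6, 7}.
Σ|m_l| = 2(1+2+…+7) = 56.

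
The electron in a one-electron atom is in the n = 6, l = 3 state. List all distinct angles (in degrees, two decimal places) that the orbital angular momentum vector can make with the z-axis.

|L|² = l(l+1)ℏ² = 12ℏ², so |L| = 2√3 ℏ.
cos θ = m_l/√12 for each m_l ∈ {-3, -2, -1, 0, 1, 2, 3}.

θ ∈ {30.00°, 54.74°, 73.22°, 90.00°, 106.78°, 125.26°, 150.00°}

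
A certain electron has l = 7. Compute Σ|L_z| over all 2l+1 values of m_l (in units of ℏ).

The allowed m_l values are -7, -6, -5, -4, -3, -2, -1, 0, 1, 2, 3, 4, 5, 6, 7.
Σ|m_l| = 2·7(7+1)/2 = 56.

Σ|L_z| = 56 ℏ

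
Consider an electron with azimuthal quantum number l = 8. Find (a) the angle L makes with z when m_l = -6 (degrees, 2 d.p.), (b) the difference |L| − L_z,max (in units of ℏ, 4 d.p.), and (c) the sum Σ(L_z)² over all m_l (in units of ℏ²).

For m_l = -6: cos θ = -6/√72, θ ≈ 135.00°.
|L| − L_z,max = (6√2 − 8)ℏ ≈ 0.4853ℏ.
Σ m_l² = 408, so Σ(L_z)² = 408 ℏ².

θ(m_l=-6) ≈ 135.00°; |L|−L_z,max ≈ 0.4853ℏ; Σ(L_z)² = 408 ℏ²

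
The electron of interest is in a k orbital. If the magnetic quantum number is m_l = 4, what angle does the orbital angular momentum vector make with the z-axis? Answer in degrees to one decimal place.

A k state has l = 7.
|L|² = l(l+1)ℏ² = 56ℏ², so |L| = 2√14 ℏ.
L_z = m_l ℏ = 4ℏ.
cos θ = L_z/|L| = 4/√56, so θ ≈ 57.7°.

θ ≈ 57.7°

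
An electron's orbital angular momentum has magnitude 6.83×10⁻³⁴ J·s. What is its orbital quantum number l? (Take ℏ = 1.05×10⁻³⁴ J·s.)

l = 6

|L|/ℏ = (6.83×10⁻³⁴)/(1.05×10⁻³⁴) ≈ 6.505.
l(l+1) ≈ 6.505² ≈ 42.31, so l = 6.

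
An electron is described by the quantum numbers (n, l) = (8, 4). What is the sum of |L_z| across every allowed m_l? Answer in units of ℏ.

m_l ∈ {-4, -3, -2, -1, 0, 1, 2, 3, 4}.
Σ|m_l| = 2·4(4+1)/2 = 20.

Σ|L_z| = 20 ℏ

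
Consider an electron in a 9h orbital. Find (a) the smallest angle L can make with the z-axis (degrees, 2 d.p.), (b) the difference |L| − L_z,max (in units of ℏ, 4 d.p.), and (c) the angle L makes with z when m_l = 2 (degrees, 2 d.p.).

9h means n = 9, l = 5.
cos θ_min = 5/√30, so θ_min ≈ 24.09°.
|L| − L_z,max = (√30 − 5)ℏ ≈ 0.4772ℏ.
For m_l = 2: cos θ = 2/√30, θ ≈ 68.58°.

θ_min ≈ 24.09°; |L|−L_z,max ≈ 0.4772ℏ; θ(m_l=2) ≈ 68.58°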